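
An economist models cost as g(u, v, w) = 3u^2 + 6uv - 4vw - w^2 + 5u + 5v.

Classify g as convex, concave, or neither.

neither

g is quadratic, so its Hessian is the constant matrix H = [[6, 6, 0], [6, 0, -4], [0, -4, -2]].
Leading principal minors: 6, -36, -24.
Neither pattern holds ⇒ H is indefinite ⇒ neither convex nor concave.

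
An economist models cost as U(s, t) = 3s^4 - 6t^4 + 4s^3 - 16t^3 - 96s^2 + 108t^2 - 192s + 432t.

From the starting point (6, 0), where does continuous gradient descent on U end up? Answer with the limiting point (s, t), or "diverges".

(4, -2)

U is separable, so gradient descent decouples: s follows -∂U/∂s, t follows -∂U/∂t.
∂U/∂s = 12(s - 4)(s + 1)(s + 4); at s=6 this is 1680, so s decreases.
∂U/∂t = -24(t - 3)(t + 2)(t + 3); at t=0 this is 432, so t decreases.
s converges to its nearest critical value 4 (a local min of the s-part); t converges to -2. The iterate converges to (4, -2).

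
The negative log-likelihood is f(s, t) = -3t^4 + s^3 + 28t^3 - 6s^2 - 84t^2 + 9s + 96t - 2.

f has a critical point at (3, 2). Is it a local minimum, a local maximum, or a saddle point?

local minimum

The mixed partial ∂²f/∂s∂t is 0, so the Hessian at any point is diag(f_ss, f_tt) = diag(6(s - 2), 12(-3t^2 + 14t - 14)).
At (3, 2): H = diag(6, 24).
Both eigenvalues are positive, so H is positive definite: a local minimum.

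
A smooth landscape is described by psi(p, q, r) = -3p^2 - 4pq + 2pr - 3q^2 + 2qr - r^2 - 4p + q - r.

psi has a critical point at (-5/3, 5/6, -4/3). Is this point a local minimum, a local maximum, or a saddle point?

local maximum

The Hessian is constant: H = [[-6, -4, 2], [-4, -6, 2], [2, 2, -2]].
Leading principal minors: Δ₁ = -6, Δ₂ = 20, Δ₃ = -24.
The minors alternate sign starting negative (−, +, −), so H is negative definite: a local maximum.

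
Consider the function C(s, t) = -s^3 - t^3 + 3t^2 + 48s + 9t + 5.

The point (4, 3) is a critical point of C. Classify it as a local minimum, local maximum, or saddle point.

The mixed partial ∂²C/∂s∂t is 0, so the Hessian at any point is diag(C_ss, C_tt) = diag(-6s, 6(-t + 1)).
At (4, 3): H = diag(-24, -12).
Both eigenvalues are negative, so H is negative definite: a local maximum.

local maximum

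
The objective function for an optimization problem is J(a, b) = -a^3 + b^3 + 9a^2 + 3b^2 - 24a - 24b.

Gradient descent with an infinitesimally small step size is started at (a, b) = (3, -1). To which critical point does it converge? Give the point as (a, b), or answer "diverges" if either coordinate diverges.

J is separable, so gradient descent decouples: a follows -∂J/∂a, b follows -∂J/∂b.
∂J/∂a = -3(a - 4)(a - 2); at a=3 this is 3, so a decreases.
∂J/∂b = 3(b - 2)(b + 4); at b=-1 this is -27, so b increases.
a converges to its nearest critical value 2 (a local min of the a-part); b converges to 2. The iterate converges to (2, 2).

(2, 2)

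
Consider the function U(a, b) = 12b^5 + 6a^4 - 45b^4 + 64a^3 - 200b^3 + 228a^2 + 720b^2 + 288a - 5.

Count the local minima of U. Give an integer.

U separates as a function of a plus a function of b, so ∇U=0 decouples.
∂U/∂a = 24(a + 1)(a + 3)(a + 4) = 0 at a ∈ {-4, -3, -1}; ∂U/∂b = 60b(b - 4)(b - 2)(b + 3) = 0 at b ∈ {-3, 0, 2, 4}.
The Hessian is diagonal: diag(U_aa, U_bb). Second derivatives: U_aa(-4)=72, U_aa(-3)=-48, U_aa(-1)=144; U_bb(-3)=-6300, U_bb(0)=1440, U_bb(2)=-1200, U_bb(4)=3360.
Local minima occur where both diagonal entries positive: (-4, 0), (-4, 4), (-1, 0), (-1, 4). Count: 4.

4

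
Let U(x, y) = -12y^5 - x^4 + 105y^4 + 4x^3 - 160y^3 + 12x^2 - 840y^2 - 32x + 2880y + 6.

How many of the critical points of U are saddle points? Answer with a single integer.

U separates as a function of x plus a function of y, so ∇U=0 decouples.
∂U/∂x = -4(x - 4)(x - 1)(x + 2) = 0 at x ∈ {-2, 1, 4}; ∂U/∂y = -60(y - 4)(y - 3)(y - 2)(y + 2) = 0 at y ∈ {-2, 2, 3, 4}.
The Hessian is diagonal: diag(U_xx, U_yy). Second derivatives: U_xx(-2)=-72, U_xx(1)=36, U_xx(4)=-72; U_yy(-2)=7200, U_yy(2)=-480, U_yy(3)=300, U_yy(4)=-720.
Saddle points occur where the two diagonal entries have opposite signs: (-2, -2), (-2, 3), (1, 2), (1, 4), (4, -2), (4, 3). Count: 6.

6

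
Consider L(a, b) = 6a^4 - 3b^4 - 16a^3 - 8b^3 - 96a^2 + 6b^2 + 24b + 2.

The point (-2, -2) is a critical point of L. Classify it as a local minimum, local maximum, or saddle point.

saddle point

The mixed partial ∂²L/∂a∂b is 0, so the Hessian at any point is diag(L_aa, L_bb) = diag(24(3a^2 - 4a - 8), 12(-3b^2 - 4b + 1)).
At (-2, -2): H = diag(288, -36).
The eigenvalues have opposite signs, so H is indefinite: a saddle point.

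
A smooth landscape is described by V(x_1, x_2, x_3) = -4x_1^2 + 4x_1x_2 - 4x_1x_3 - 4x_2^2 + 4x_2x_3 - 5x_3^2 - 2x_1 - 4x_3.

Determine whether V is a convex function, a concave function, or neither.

concave

V is quadratic, so its Hessian is the constant matrix H = [[-8, 4, -4], [4, -8, 4], [-4, 4, -10]].
Leading principal minors: -8, 48, -352.
Signs alternate −, +, − ⇒ H ≺ 0 ⇒ concave.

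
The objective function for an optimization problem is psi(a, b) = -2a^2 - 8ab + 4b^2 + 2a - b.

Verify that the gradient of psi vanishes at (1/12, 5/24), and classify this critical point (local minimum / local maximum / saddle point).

∇psi = (-4a - 8b + 2, -8a + 8b - 1); substituting (1/12, 5/24) gives ∇psi = (0, 0), so (1/12, 5/24) is indeed a critical point.
The Hessian of psi is constant: H = [[-4, -8], [-8, 8]].
det(H) = (-4)·8 − (-8)² = -96.
Since det(H) < 0, H is indefinite and the critical point is a saddle point.

saddle point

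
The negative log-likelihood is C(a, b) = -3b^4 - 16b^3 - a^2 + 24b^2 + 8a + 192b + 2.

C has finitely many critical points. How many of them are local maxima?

C separates as a function of a plus a function of b, so ∇C=0 decouples.
∂C/∂a = -2(a - 4) = 0 at a ∈ {4}; ∂C/∂b = -12(b - 2)(b + 2)(b + 4) = 0 at b ∈ {-4, -2, 2}.
The Hessian is diagonal: diag(C_aa, C_bb). Second derivatives: C_aa(4)=-2; C_bb(-4)=-144, C_bb(-2)=96, C_bb(2)=-288.
Local maxima occur where both diagonal entries negative: (4, -4), (4, 2). Count: 2.

2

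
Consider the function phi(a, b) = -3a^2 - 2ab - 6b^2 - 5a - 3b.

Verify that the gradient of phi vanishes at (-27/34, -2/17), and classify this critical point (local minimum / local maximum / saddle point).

∇phi = (-6a - 2b - 5, -2a - 12b - 3); substituting (-27/34, -2/17) gives ∇phi = (0, 0), so (-27/34, -2/17) is indeed a critical point.
The Hessian of phi is constant: H = [[-6, -2], [-2, -12]].
det(H) = (-6)·(-12) − (-2)² = 68.
det(H) > 0 and tr(H) = -18 < 0, so H is negative definite and the point is a local maximum.

local maximum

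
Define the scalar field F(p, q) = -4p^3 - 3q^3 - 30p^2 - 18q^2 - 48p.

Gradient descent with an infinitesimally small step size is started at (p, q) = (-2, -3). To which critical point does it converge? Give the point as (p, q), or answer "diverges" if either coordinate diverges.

(-4, -4)

F is separable, so gradient descent decouples: p follows -∂F/∂p, q follows -∂F/∂q.
∂F/∂p = -12(p + 1)(p + 4); at p=-2 this is 24, so p decreases.
∂F/∂q = -9q(q + 4); at q=-3 this is 27, so q decreases.
p converges to its nearest critical value -4 (a local min of the p-part); q converges to -4. The iterate converges to (-4, -4).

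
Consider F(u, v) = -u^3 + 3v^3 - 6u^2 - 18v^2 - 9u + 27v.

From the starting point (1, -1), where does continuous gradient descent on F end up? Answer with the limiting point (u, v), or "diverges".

diverges

F is separable, so gradient descent decouples: u follows -∂F/∂u, v follows -∂F/∂v.
∂F/∂u = -3(u + 1)(u + 3); at u=1 this is -24, so u increases.
∂F/∂v = 9(v - 3)(v - 1); at v=-1 this is 72, so v decreases.
The u-coordinate has no critical point in that direction and runs off to infinity.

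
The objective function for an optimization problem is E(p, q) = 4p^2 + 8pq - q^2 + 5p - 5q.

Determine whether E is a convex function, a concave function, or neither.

E is quadratic, so its Hessian is the constant matrix H = [[8, 8], [8, -2]].
det(H) = -80, tr(H) = 6.
det(H) < 0, so H is indefinite: neither convex nor concave.

neither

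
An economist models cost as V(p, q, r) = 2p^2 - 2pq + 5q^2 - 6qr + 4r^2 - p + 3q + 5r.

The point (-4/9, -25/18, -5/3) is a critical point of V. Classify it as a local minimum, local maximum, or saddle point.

The Hessian is constant: H = [[4, -2, 0], [-2, 10, -6], [0, -6, 8]].
Leading principal minors: Δ₁ = 4, Δ₂ = 36, Δ₃ = 144.
All leading minors are positive, so H is positive definite: a local minimum.

local minimum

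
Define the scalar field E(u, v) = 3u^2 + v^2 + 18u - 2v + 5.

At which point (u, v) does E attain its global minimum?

(-3, 1)

E(u,v) separates as P(u) + Q(v) + 5, so its minimum is min P + min Q + 5.
P'(u) = 6u + 18 vanishes at u ∈ {-3}; Q'(v) = 2v - 2 vanishes at v ∈ {1}.
Local minima of P (where P''>0): P(-3)=-27. Local minima of Q: Q(1)=-1.
So the global minimum of E is P(-3) + Q(1) + 5 = -27 − 1 + 5 = -23, attained at (-3, 1).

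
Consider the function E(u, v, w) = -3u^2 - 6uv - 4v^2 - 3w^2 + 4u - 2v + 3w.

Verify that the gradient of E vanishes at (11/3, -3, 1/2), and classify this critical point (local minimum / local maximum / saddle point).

local maximum

∇E = (-6u - 6v + 4, -6u - 8v - 2, -6w + 3); substituting (11/3, -3, 1/2) gives ∇E = (0, 0, 0), so (11/3, -3, 1/2) is indeed a critical point.
The Hessian is constant: H = [[-6, -6, 0], [-6, -8, 0], [0, 0, -6]].
Leading principal minors: Δ₁ = -6, Δ₂ = 12, Δ₃ = -72.
The minors alternate sign starting negative (−, +, −), so H is negative definite: a local maximum.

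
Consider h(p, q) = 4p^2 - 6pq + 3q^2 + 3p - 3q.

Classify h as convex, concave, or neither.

convex

h is quadratic, so its Hessian is the constant matrix H = [[8, -6], [-6, 6]].
det(H) = 12, tr(H) = 14.
det(H) > 0 and tr(H) > 0, so H is positive definite everywhere: convex.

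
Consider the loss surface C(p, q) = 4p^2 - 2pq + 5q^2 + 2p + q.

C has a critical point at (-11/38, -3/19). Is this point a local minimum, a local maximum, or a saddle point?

The Hessian of C is constant: H = [[8, -2], [-2, 10]].
det(H) = 8·10 − (-2)² = 76.
det(H) > 0 and tr(H) = 18 > 0, so H is positive definite and the point is a local minimum.

local minimum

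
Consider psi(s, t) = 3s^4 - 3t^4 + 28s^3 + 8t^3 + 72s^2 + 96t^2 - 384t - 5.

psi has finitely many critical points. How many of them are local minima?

psi separates as a function of s plus a function of t, so ∇psi=0 decouples.
∂psi/∂s = 12s(s + 3)(s + 4) = 0 at s ∈ {-4, -3, 0}; ∂psi/∂t = -12(t - 4)(t - 2)(t + 4) = 0 at t ∈ {-4, 2, 4}.
The Hessian is diagonal: diag(psi_ss, psi_tt). Second derivatives: psi_ss(-4)=48, psi_ss(-3)=-36, psi_ss(0)=144; psi_tt(-4)=-576, psi_tt(2)=144, psi_tt(4)=-192.
Local minima occur where both diagonal entries positive: (-4, 2), (0, 2). Count: 2.

2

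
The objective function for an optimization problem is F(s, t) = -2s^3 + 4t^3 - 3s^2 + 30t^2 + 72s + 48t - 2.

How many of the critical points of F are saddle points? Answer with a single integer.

2

F separates as a function of s plus a function of t, so ∇F=0 decouples.
∂F/∂s = -6(s - 3)(s + 4) = 0 at s ∈ {-4, 3}; ∂F/∂t = 12(t + 1)(t + 4) = 0 at t ∈ {-4, -1}.
The Hessian is diagonal: diag(F_ss, F_tt). Second derivatives: F_ss(-4)=42, F_ss(3)=-42; F_tt(-4)=-36, F_tt(-1)=36.
Saddle points occur where the two diagonal entries have opposite signs: (-4, -4), (3, -1). Count: 2.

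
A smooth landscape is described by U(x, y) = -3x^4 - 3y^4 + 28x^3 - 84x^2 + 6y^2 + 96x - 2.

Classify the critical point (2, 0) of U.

local minimum

The mixed partial ∂²U/∂x∂y is 0, so the Hessian at any point is diag(U_xx, U_yy) = diag(12(-3x^2 + 14x - 14), 12(-3y^2 + 1)).
At (2, 0): H = diag(24, 12).
Both eigenvalues are positive, so H is positive definite: a local minimum.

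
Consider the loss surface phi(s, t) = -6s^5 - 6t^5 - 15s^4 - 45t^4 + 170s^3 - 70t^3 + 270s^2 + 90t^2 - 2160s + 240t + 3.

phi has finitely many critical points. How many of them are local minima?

phi separates as a function of s plus a function of t, so ∇phi=0 decouples.
∂phi/∂s = -30(s - 3)(s - 2)(s + 3)(s + 4) = 0 at s ∈ {-4, -3, 2, 3}; ∂phi/∂t = -30(t - 1)(t + 1)(t + 2)(t + 4) = 0 at t ∈ {-4, -2, -1, 1}.
The Hessian is diagonal: diag(phi_ss, phi_tt). Second derivatives: phi_ss(-4)=1260, phi_ss(-3)=-900, phi_ss(2)=900, phi_ss(3)=-1260; phi_tt(-4)=900, phi_tt(-2)=-180, phi_tt(-1)=180, phi_tt(1)=-900.
Local minima occur where both diagonal entries positive: (-4, -4), (-4, -1), (2, -4), (2, -1). Count: 4.

4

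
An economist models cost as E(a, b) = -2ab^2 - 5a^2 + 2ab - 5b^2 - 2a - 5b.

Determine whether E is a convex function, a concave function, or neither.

neither

The term -2ab^2 is cubic, so the Hessian is not constant.
∂²E/∂b² = -4a - 10, which takes both signs as a varies (negative for sufficiently large a). A diagonal entry of the Hessian changing sign means the Hessian is neither positive- nor negative-semidefinite on all of R^2.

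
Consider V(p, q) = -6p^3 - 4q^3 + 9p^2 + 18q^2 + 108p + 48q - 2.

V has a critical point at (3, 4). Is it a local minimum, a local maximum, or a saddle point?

local maximum

The mixed partial ∂²V/∂p∂q is 0, so the Hessian at any point is diag(V_pp, V_qq) = diag(18(-2p + 1), 12(-2q + 3)).
At (3, 4): H = diag(-90, -60).
Both eigenvalues are negative, so H is negative definite: a local maximum.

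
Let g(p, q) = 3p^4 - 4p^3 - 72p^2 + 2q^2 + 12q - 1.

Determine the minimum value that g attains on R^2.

g(p,q) separates as A(p) + B(q) − 1, so its minimum is min A + min B − 1.
A'(p) = 12p(p - 4)(p + 3) vanishes at p ∈ {-3, 0, 4}; B'(q) = 4q + 12 vanishes at q ∈ {-3}.
Local minima of A (where A''>0): A(-3)=-297, A(4)=-640. Local minima of B: B(-3)=-18.
So the global minimum of g is A(4) + B(-3) − 1 = -640 − 18 − 1 = -659, attained at (4, -3).

-659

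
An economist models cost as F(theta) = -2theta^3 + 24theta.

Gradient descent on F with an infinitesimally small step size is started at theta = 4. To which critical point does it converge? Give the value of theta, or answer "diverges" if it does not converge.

diverges

F'(theta) = -6(theta - 2)(theta + 2), so F'(4) = -72.
Gradient descent moves in the -F' direction, i.e. theta is increasing.
There is no critical point above theta=4, and F' keeps the same sign, so the iterate runs off to +∞.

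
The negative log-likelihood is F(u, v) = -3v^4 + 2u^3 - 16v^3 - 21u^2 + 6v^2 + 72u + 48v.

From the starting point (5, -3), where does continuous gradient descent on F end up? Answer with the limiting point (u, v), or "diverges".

(4, -1)

F is separable, so gradient descent decouples: u follows -∂F/∂u, v follows -∂F/∂v.
∂F/∂u = 6(u - 4)(u - 3); at u=5 this is 12, so u decreases.
∂F/∂v = -12(v - 1)(v + 1)(v + 4); at v=-3 this is -96, so v increases.
u converges to its nearest critical value 4 (a local min of the u-part); v converges to -1. The iterate converges to (4, -1).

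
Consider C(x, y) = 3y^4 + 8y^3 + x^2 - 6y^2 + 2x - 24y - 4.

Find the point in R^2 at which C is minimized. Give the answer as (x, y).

(-1, 1)

C(x,y) separates as P(x) + Q(y) − 4, so its minimum is min P + min Q − 4.
P'(x) = 2x + 2 vanishes at x ∈ {-1}; Q'(y) = 12(y - 1)(y + 1)(y + 2) vanishes at y ∈ {-2, -1, 1}.
Local minima of P (where P''>0): P(-1)=-1. Local minima of Q: Q(-2)=8, Q(1)=-19.
So the global minimum of C is P(-1) + Q(1) − 4 = -1 − 19 − 4 = -24, attained at (-1, 1).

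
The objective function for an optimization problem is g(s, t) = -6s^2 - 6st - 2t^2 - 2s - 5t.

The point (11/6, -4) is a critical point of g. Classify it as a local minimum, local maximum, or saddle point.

The Hessian of g is constant: H = [[-12, -6], [-6, -4]].
det(H) = (-12)·(-4) − (-6)² = 12.
det(H) > 0 and tr(H) = -16 < 0, so H is negative definite and the point is a local maximum.

local maximum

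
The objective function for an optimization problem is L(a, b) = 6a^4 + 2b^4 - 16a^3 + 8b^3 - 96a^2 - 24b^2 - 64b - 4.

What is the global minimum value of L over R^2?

-1156

L(a,b) separates as P(a) + Q(b) − 4, so its minimum is min P + min Q − 4.
P'(a) = 24a(a - 4)(a + 2) vanishes at a ∈ {-2, 0, 4}; Q'(b) = 8(b - 2)(b + 1)(b + 4) vanishes at b ∈ {-4, -1, 2}.
Local minima of P (where P''>0): P(-2)=-160, P(4)=-1024. Local minima of Q: Q(-4)=-128, Q(2)=-128.
So the global minimum of L is P(4) + Q(-4) − 4 = -1024 − 128 − 4 = -1156, attained at (4, -4).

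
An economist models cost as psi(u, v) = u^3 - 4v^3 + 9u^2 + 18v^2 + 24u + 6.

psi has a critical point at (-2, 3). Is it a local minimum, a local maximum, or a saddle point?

The mixed partial ∂²psi/∂u∂v is 0, so the Hessian at any point is diag(psi_uu, psi_vv) = diag(6(u + 3), 12(-2v + 3)).
At (-2, 3): H = diag(6, -36).
The eigenvalues have opposite signs, so H is indefinite: a saddle point.

saddle point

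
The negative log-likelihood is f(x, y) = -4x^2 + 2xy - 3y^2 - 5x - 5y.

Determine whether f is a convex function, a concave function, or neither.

f is quadratic, so its Hessian is the constant matrix H = [[-8, 2], [2, -6]].
det(H) = 44, tr(H) = -14.
det(H) > 0 and tr(H) < 0, so H is negative definite everywhere: concave.

concave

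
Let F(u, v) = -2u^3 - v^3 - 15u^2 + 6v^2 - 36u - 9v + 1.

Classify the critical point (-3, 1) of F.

local minimum

The mixed partial ∂²F/∂u∂v is 0, so the Hessian at any point is diag(F_uu, F_vv) = diag(-6(2u + 5), 6(-v + 2)).
At (-3, 1): H = diag(6, 6).
Both eigenvalues are positive, so H is positive definite: a local minimum.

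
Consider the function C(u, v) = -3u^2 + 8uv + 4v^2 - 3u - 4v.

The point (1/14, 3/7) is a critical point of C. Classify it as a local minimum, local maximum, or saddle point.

The Hessian of C is constant: H = [[-6, 8], [8, 8]].
det(H) = (-6)·8 − 8² = -112.
Since det(H) < 0, H is indefinite and the critical point is a saddle point.

saddle point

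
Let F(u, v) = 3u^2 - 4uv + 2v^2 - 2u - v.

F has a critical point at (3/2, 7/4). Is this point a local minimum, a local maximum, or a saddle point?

The Hessian of F is constant: H = [[6, -4], [-4, 4]].
det(H) = 6·4 − (-4)² = 8.
det(H) > 0 and tr(H) = 10 > 0, so H is positive definite and the point is a local minimum.

local minimum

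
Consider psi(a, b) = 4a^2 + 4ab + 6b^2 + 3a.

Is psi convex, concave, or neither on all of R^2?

convex

psi is quadratic, so its Hessian is the constant matrix H = [[8, 4], [4, 12]].
det(H) = 80, tr(H) = 20.
det(H) > 0 and tr(H) > 0, so H is positive definite everywhere: convex.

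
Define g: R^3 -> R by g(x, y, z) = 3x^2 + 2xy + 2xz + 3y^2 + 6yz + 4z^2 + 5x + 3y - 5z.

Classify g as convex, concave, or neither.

convex

g is quadratic, so its Hessian is the constant matrix H = [[6, 2, 2], [2, 6, 6], [2, 6, 8]].
Leading principal minors: 6, 32, 64.
All positive ⇒ H ≻ 0 ⇒ convex.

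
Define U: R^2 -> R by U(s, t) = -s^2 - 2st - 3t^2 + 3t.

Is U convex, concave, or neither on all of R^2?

concave

U is quadratic, so its Hessian is the constant matrix H = [[-2, -2], [-2, -6]].
det(H) = 8, tr(H) = -8.
det(H) > 0 and tr(H) < 0, so H is negative definite everywhere: concave.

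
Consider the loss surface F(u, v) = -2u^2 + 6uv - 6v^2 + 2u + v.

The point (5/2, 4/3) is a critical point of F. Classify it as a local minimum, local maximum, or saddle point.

local maximum

The Hessian of F is constant: H = [[-4, 6], [6, -12]].
det(H) = (-4)·(-12) − 6² = 12.
det(H) > 0 and tr(H) = -16 < 0, so H is negative definite and the point is a local maximum.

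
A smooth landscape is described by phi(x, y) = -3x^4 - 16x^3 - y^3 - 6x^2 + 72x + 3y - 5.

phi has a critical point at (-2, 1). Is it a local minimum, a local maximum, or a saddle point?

saddle point

The mixed partial ∂²phi/∂x∂y is 0, so the Hessian at any point is diag(phi_xx, phi_yy) = diag(-12(3x^2 + 8x + 1), -6y).
At (-2, 1): H = diag(36, -6).
The eigenvalues have opposite signs, so H is indefinite: a saddle point.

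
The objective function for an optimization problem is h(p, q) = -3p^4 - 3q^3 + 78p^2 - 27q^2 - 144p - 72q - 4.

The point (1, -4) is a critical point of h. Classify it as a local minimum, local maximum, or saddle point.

local minimum

The mixed partial ∂²h/∂p∂q is 0, so the Hessian at any point is diag(h_pp, h_qq) = diag(12(-3p^2 + 13), -18(q + 3)).
At (1, -4): H = diag(120, 18).
Both eigenvalues are positive, so H is positive definite: a local minimum.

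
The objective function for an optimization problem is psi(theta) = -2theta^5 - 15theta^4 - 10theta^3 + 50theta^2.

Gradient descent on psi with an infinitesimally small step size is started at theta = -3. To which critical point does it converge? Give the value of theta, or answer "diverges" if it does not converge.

-5

psi'(theta) = -10theta(theta - 1)(theta + 2)(theta + 5), so psi'(-3) = 240.
Gradient descent moves in the -psi' direction, i.e. theta is decreasing.
The nearest critical point in that direction is theta = -5, where psi'' = 900 > 0 (a local minimum). The iterate converges there.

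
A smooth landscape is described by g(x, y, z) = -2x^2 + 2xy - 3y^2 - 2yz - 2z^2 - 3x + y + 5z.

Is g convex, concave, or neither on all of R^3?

concave

g is quadratic, so its Hessian is the constant matrix H = [[-4, 2, 0], [2, -6, -2], [0, -2, -4]].
Leading principal minors: -4, 20, -64.
Signs alternate −, +, − ⇒ H ≺ 0 ⇒ concave.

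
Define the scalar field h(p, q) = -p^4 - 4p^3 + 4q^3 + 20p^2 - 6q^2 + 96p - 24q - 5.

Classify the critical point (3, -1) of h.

The mixed partial ∂²h/∂p∂q is 0, so the Hessian at any point is diag(h_pp, h_qq) = diag(4(-3p^2 - 6p + 10), 12(2q - 1)).
At (3, -1): H = diag(-140, -36).
Both eigenvalues are negative, so H is negative definite: a local maximum.

local maximum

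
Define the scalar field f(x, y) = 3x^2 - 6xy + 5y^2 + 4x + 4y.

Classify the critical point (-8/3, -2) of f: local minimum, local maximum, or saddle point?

The Hessian of f is constant: H = [[6, -6], [-6, 10]].
det(H) = 6·10 − (-6)² = 24.
det(H) > 0 and tr(H) = 16 > 0, so H is positive definite and the point is a local minimum.

local minimum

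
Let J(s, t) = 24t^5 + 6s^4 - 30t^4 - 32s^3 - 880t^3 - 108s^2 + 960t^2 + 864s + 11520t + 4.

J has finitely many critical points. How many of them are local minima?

4

J separates as a function of s plus a function of t, so ∇J=0 decouples.
∂J/∂s = 24(s - 4)(s - 3)(s + 3) = 0 at s ∈ {-3, 3, 4}; ∂J/∂t = 120(t - 4)(t - 3)(t + 2)(t + 4) = 0 at t ∈ {-4, -2, 3, 4}.
The Hessian is diagonal: diag(J_ss, J_tt). Second derivatives: J_ss(-3)=1008, J_ss(3)=-144, J_ss(4)=168; J_tt(-4)=-13440, J_tt(-2)=7200, J_tt(3)=-4200, J_tt(4)=5760.
Local minima occur where both diagonal entries positive: (-3, -2), (-3, 4), (4, -2), (4, 4). Count: 4.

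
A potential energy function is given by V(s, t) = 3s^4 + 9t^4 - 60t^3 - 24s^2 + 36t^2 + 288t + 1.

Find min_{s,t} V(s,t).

V(s,t) separates as P(s) + Q(t) + 1, so its minimum is min P + min Q + 1.
P'(s) = 12s(s - 2)(s + 2) vanishes at s ∈ {-2, 0, 2}; Q'(t) = 36(t - 4)(t - 2)(t + 1) vanishes at t ∈ {-1, 2, 4}.
Local minima of P (where P''>0): P(-2)=-48, P(2)=-48. Local minima of Q: Q(-1)=-183, Q(4)=192.
So the global minimum of V is P(-2) + Q(-1) + 1 = -48 − 183 + 1 = -230, attained at (-2, -1).

-230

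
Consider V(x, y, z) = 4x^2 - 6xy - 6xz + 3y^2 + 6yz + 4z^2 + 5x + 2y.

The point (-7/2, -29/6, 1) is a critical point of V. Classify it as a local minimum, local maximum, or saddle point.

The Hessian is constant: H = [[8, -6, -6], [-6, 6, 6], [-6, 6, 8]].
Leading principal minors: Δ₁ = 8, Δ₂ = 12, Δ₃ = 24.
All leading minors are positive, so H is positive definite: a local minimum.

local minimum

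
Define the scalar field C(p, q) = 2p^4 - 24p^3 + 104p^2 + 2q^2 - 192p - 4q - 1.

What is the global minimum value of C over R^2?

-131

C(p,q) separates as A(p) + B(q) − 1, so its minimum is min A + min B − 1.
A'(p) = 8(p - 4)(p - 3)(p - 2) vanishes at p ∈ {2, 3, 4}; B'(q) = 4q - 4 vanishes at q ∈ {1}.
Local minima of A (where A''>0): A(2)=-128, A(4)=-128. Local minima of B: B(1)=-2.
So the global minimum of C is A(2) + B(1) − 1 = -128 − 2 − 1 = -131, attained at (2, 1).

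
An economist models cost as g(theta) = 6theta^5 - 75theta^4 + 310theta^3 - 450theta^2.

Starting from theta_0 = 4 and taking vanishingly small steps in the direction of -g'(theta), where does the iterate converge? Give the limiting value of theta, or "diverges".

5

g'(theta) = 30theta(theta - 5)(theta - 3)(theta - 2), so g'(4) = -240.
Gradient descent moves in the -g' direction, i.e. theta is increasing.
The nearest critical point in that direction is theta = 5, where g'' = 900 > 0 (a local minimum). The iterate converges there.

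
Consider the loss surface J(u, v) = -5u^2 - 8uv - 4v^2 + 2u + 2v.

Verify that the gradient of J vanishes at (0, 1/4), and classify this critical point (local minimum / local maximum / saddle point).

∇J = (-10u - 8v + 2, -8u - 8v + 2); substituting (0, 1/4) gives ∇J = (0, 0), so (0, 1/4) is indeed a critical point.
The Hessian of J is constant: H = [[-10, -8], [-8, -8]].
det(H) = (-10)·(-8) − (-8)² = 16.
det(H) > 0 and tr(H) = -18 < 0, so H is negative definite and the point is a local maximum.

local maximum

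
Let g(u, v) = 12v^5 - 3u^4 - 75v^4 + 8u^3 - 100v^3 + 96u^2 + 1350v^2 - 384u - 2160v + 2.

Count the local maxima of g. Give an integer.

4

g separates as a function of u plus a function of v, so ∇g=0 decouples.
∂g/∂u = -12(u - 4)(u - 2)(u + 4) = 0 at u ∈ {-4, 2, 4}; ∂g/∂v = 60(v - 4)(v - 3)(v - 1)(v + 3) = 0 at v ∈ {-3, 1, 3, 4}.
The Hessian is diagonal: diag(g_uu, g_vv). Second derivatives: g_uu(-4)=-576, g_uu(2)=144, g_uu(4)=-192; g_vv(-3)=-10080, g_vv(1)=1440, g_vv(3)=-720, g_vv(4)=1260.
Local maxima occur where both diagonal entries negative: (-4, -3), (-4, 3), (4, -3), (4, 3). Count: 4.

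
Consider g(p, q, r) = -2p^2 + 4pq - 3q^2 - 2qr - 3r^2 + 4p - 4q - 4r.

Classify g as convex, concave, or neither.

concave

g is quadratic, so its Hessian is the constant matrix H = [[-4, 4, 0], [4, -6, -2], [0, -2, -6]].
Leading principal minors: -4, 8, -32.
Signs alternate −, +, − ⇒ H ≺ 0 ⇒ concave.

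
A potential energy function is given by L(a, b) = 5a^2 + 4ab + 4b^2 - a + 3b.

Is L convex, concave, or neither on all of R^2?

L is quadratic, so its Hessian is the constant matrix H = [[10, 4], [4, 8]].
det(H) = 64, tr(H) = 18.
det(H) > 0 and tr(H) > 0, so H is positive definite everywhere: convex.

convex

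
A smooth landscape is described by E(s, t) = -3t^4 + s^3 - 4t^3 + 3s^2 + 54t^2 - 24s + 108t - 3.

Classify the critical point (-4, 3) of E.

local maximum

The mixed partial ∂²E/∂s∂t is 0, so the Hessian at any point is diag(E_ss, E_tt) = diag(6(s + 1), 12(-3t^2 - 2t + 9)).
At (-4, 3): H = diag(-18, -288).
Both eigenvalues are negative, so H is negative definite: a local maximum.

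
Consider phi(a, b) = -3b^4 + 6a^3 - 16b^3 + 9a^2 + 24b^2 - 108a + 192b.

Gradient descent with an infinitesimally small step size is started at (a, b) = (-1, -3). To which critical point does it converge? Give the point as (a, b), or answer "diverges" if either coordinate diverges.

phi is separable, so gradient descent decouples: a follows -∂phi/∂a, b follows -∂phi/∂b.
∂phi/∂a = 18(a - 2)(a + 3); at a=-1 this is -108, so a increases.
∂phi/∂b = -12(b - 2)(b + 2)(b + 4); at b=-3 this is -60, so b increases.
a converges to its nearest critical value 2 (a local min of the a-part); b converges to -2. The iterate converges to (2, -2).

(2, -2)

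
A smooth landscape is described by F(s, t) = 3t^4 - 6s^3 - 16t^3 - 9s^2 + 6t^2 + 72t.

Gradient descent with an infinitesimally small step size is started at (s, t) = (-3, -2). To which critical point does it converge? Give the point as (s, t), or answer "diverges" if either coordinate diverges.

F is separable, so gradient descent decouples: s follows -∂F/∂s, t follows -∂F/∂t.
∂F/∂s = -18s(s + 1); at s=-3 this is -108, so s increases.
∂F/∂t = 12(t - 3)(t - 2)(t + 1); at t=-2 this is -240, so t increases.
s converges to its nearest critical value -1 (a local min of the s-part); t converges to -1. The iterate converges to (-1, -1).

(-1, -1)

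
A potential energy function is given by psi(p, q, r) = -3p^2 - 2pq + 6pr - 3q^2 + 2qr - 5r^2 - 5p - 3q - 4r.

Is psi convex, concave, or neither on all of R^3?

psi is quadratic, so its Hessian is the constant matrix H = [[-6, -2, 6], [-2, -6, 2], [6, 2, -10]].
Leading principal minors: -6, 32, -128.
Signs alternate −, +, − ⇒ H ≺ 0 ⇒ concave.

concave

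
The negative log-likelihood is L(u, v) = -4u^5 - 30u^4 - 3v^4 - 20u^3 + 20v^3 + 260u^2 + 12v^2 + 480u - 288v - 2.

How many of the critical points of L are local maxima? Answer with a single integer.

L separates as a function of u plus a function of v, so ∇L=0 decouples.
∂L/∂u = -20(u - 2)(u + 1)(u + 3)(u + 4) = 0 at u ∈ {-4, -3, -1, 2}; ∂L/∂v = -12(v - 4)(v - 3)(v + 2) = 0 at v ∈ {-2, 3, 4}.
The Hessian is diagonal: diag(L_uu, L_vv). Second derivatives: L_uu(-4)=360, L_uu(-3)=-200, L_uu(-1)=360, L_uu(2)=-1800; L_vv(-2)=-360, L_vv(3)=60, L_vv(4)=-72.
Local maxima occur where both diagonal entries negative: (-3, -2), (-3, 4), (2, -2), (2, 4). Count: 4.

4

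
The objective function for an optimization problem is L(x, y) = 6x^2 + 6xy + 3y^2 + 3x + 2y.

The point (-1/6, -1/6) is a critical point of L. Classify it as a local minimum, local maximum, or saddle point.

The Hessian of L is constant: H = [[12, 6], [6, 6]].
det(H) = 12·6 − 6² = 36.
det(H) > 0 and tr(H) = 18 > 0, so H is positive definite and the point is a local minimum.

local minimum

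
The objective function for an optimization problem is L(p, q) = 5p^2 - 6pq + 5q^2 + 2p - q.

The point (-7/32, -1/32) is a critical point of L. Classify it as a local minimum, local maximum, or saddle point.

local minimum

The Hessian of L is constant: H = [[10, -6], [-6, 10]].
det(H) = 10·10 − (-6)² = 64.
det(H) > 0 and tr(H) = 20 > 0, so H is positive definite and the point is a local minimum.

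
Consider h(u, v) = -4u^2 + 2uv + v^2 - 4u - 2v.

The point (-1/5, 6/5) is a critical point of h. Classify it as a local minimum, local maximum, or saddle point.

saddle point

The Hessian of h is constant: H = [[-8, 2], [2, 2]].
det(H) = (-8)·2 − 2² = -20.
Since det(H) < 0, H is indefinite and the critical point is a saddle point.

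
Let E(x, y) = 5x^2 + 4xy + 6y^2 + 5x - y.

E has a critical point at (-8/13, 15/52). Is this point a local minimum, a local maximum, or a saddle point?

The Hessian of E is constant: H = [[10, 4], [4, 12]].
det(H) = 10·12 − 4² = 104.
det(H) > 0 and tr(H) = 22 > 0, so H is positive definite and the point is a local minimum.

local minimum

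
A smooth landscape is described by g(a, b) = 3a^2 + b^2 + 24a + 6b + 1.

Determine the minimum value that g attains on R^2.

-56

g(a,b) separates as P(a) + Q(b) + 1, so its minimum is min P + min Q + 1.
P'(a) = 6a + 24 vanishes at a ∈ {-4}; Q'(b) = 2b + 6 vanishes at b ∈ {-3}.
Local minima of P (where P''>0): P(-4)=-48. Local minima of Q: Q(-3)=-9.
So the global minimum of g is P(-4) + Q(-3) + 1 = -48 − 9 + 1 = -56, attained at (-4, -3).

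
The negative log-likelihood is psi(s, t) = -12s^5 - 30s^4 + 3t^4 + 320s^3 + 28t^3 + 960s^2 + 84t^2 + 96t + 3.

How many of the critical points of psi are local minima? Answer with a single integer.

psi separates as a function of s plus a function of t, so ∇psi=0 decouples.
∂psi/∂s = -60s(s - 4)(s + 2)(s + 4) = 0 at s ∈ {-4, -2, 0, 4}; ∂psi/∂t = 12(t + 1)(t + 2)(t + 4) = 0 at t ∈ {-4, -2, -1}.
The Hessian is diagonal: diag(psi_ss, psi_tt). Second derivatives: psi_ss(-4)=3840, psi_ss(-2)=-1440, psi_ss(0)=1920, psi_ss(4)=-11520; psi_tt(-4)=72, psi_tt(-2)=-24, psi_tt(-1)=36.
Local minima occur where both diagonal entries positive: (-4, -4), (-4, -1), (0, -4), (0, -1). Count: 4.

4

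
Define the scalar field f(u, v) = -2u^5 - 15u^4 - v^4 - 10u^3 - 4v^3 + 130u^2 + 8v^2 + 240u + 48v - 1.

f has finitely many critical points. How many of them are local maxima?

4

f separates as a function of u plus a function of v, so ∇f=0 decouples.
∂f/∂u = -10(u - 2)(u + 1)(u + 3)(u + 4) = 0 at u ∈ {-4, -3, -1, 2}; ∂f/∂v = -4(v - 2)(v + 2)(v + 3) = 0 at v ∈ {-3, -2, 2}.
The Hessian is diagonal: diag(f_uu, f_vv). Second derivatives: f_uu(-4)=180, f_uu(-3)=-100, f_uu(-1)=180, f_uu(2)=-900; f_vv(-3)=-20, f_vv(-2)=16, f_vv(2)=-80.
Local maxima occur where both diagonal entries negative: (-3, -3), (-3, 2), (2, -3), (2, 2). Count: 4.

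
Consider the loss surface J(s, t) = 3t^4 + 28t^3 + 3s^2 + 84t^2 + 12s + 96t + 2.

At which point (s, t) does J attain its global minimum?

J(s,t) separates as P(s) + Q(t) + 2, so its minimum is min P + min Q + 2.
P'(s) = 6s + 12 vanishes at s ∈ {-2}; Q'(t) = 12(t + 1)(t + 2)(t + 4) vanishes at t ∈ {-4, -2, -1}.
Local minima of P (where P''>0): P(-2)=-12. Local minima of Q: Q(-4)=-64, Q(-1)=-37.
So the global minimum of J is P(-2) + Q(-4) + 2 = -12 − 64 + 2 = -74, attained at (-2, -4).

(-2, -4)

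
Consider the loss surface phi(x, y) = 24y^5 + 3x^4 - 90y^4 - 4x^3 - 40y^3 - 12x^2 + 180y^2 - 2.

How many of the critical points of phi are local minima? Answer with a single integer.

phi separates as a function of x plus a function of y, so ∇phi=0 decouples.
∂phi/∂x = 12x(x - 2)(x + 1) = 0 at x ∈ {-1, 0, 2}; ∂phi/∂y = 120y(y - 3)(y - 1)(y + 1) = 0 at y ∈ {-1, 0, 1, 3}.
The Hessian is diagonal: diag(phi_xx, phi_yy). Second derivatives: phi_xx(-1)=36, phi_xx(0)=-24, phi_xx(2)=72; phi_yy(-1)=-960, phi_yy(0)=360, phi_yy(1)=-480, phi_yy(3)=2880.
Local minima occur where both diagonal entries positive: (-1, 0), (-1, 3), (2, 0), (2, 3). Count: 4.

4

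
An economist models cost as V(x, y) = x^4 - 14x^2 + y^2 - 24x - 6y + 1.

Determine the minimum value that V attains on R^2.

-125

V(x,y) separates as P(x) + Q(y) + 1, so its minimum is min P + min Q + 1.
P'(x) = 4(x - 3)(x + 1)(x + 2) vanishes at x ∈ {-2, -1, 3}; Q'(y) = 2y - 6 vanishes at y ∈ {3}.
Local minima of P (where P''>0): P(-2)=8, P(3)=-117. Local minima of Q: Q(3)=-9.
So the global minimum of V is P(3) + Q(3) + 1 = -117 − 9 + 1 = -125, attained at (3, 3).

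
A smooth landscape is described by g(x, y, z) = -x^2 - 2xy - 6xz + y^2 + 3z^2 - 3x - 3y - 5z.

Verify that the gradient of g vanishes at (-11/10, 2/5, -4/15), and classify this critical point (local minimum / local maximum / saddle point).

saddle point

∇g = (-2x - 2y - 6z - 3, -2x + 2y - 3, -6x + 6z - 5); substituting (-11/10, 2/5, -4/15) gives ∇g = (0, 0, 0), so (-11/10, 2/5, -4/15) is indeed a critical point.
The Hessian is constant: H = [[-2, -2, -6], [-2, 2, 0], [-6, 0, 6]].
Leading principal minors: Δ₁ = -2, Δ₂ = -8, Δ₃ = -120.
The minors fit neither the all-positive nor the alternating-sign pattern, so H is indefinite: a saddle point.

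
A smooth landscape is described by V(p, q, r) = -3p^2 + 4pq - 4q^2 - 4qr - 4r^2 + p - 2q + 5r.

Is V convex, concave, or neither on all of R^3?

V is quadratic, so its Hessian is the constant matrix H = [[-6, 4, 0], [4, -8, -4], [0, -4, -8]].
Leading principal minors: -6, 32, -160.
Signs alternate −, +, − ⇒ H ≺ 0 ⇒ concave.

concave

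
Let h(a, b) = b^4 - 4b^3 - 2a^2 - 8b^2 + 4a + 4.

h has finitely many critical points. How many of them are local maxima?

1

h separates as a function of a plus a function of b, so ∇h=0 decouples.
∂h/∂a = -4(a - 1) = 0 at a ∈ {1}; ∂h/∂b = 4b(b - 4)(b + 1) = 0 at b ∈ {-1, 0, 4}.
The Hessian is diagonal: diag(h_aa, h_bb). Second derivatives: h_aa(1)=-4; h_bb(-1)=20, h_bb(0)=-16, h_bb(4)=80.
Local maxima occur where both diagonal entries negative: (1, 0). Count: 1.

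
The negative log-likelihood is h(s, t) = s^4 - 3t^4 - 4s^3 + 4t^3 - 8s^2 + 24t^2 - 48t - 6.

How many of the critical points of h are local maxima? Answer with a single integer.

2

h separates as a function of s plus a function of t, so ∇h=0 decouples.
∂h/∂s = 4s(s - 4)(s + 1) = 0 at s ∈ {-1, 0, 4}; ∂h/∂t = -12(t - 2)(t - 1)(t + 2) = 0 at t ∈ {-2, 1, 2}.
The Hessian is diagonal: diag(h_ss, h_tt). Second derivatives: h_ss(-1)=20, h_ss(0)=-16, h_ss(4)=80; h_tt(-2)=-144, h_tt(1)=36, h_tt(2)=-48.
Local maxima occur where both diagonal entries negative: (0, -2), (0, 2). Count: 2.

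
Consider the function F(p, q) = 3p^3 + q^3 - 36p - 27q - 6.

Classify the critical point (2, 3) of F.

The mixed partial ∂²F/∂p∂q is 0, so the Hessian at any point is diag(F_pp, F_qq) = diag(18p, 6q).
At (2, 3): H = diag(36, 18).
Both eigenvalues are positive, so H is positive definite: a local minimum.

local minimum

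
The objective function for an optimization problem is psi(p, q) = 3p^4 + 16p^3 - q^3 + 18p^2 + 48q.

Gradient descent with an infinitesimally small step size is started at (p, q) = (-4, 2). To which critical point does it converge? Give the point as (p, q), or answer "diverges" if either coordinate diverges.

psi is separable, so gradient descent decouples: p follows -∂psi/∂p, q follows -∂psi/∂q.
∂psi/∂p = 12p(p + 1)(p + 3); at p=-4 this is -144, so p increases.
∂psi/∂q = -3(q - 4)(q + 4); at q=2 this is 36, so q decreases.
p converges to its nearest critical value -3 (a local min of the p-part); q converges to -4. The iterate converges to (-3, -4).

(-3, -4)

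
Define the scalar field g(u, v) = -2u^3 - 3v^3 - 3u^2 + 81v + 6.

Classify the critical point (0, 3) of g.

local maximum

The mixed partial ∂²g/∂u∂v is 0, so the Hessian at any point is diag(g_uu, g_vv) = diag(-6(2u + 1), -18v).
At (0, 3): H = diag(-6, -54).
Both eigenvalues are negative, so H is negative definite: a local maximum.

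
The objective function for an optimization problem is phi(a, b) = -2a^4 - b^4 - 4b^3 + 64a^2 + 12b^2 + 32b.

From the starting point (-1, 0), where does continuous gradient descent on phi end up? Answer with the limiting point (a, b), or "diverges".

phi is separable, so gradient descent decouples: a follows -∂phi/∂a, b follows -∂phi/∂b.
∂phi/∂a = -8a(a - 4)(a + 4); at a=-1 this is -120, so a increases.
∂phi/∂b = -4(b - 2)(b + 1)(b + 4); at b=0 this is 32, so b decreases.
a converges to its nearest critical value 0 (a local min of the a-part); b converges to -1. The iterate converges to (0, -1).

(0, -1)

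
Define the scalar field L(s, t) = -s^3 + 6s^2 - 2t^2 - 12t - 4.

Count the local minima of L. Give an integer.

L separates as a function of s plus a function of t, so ∇L=0 decouples.
∂L/∂s = -3s(s - 4) = 0 at s ∈ {0, 4}; ∂L/∂t = -4(t + 3) = 0 at t ∈ {-3}.
The Hessian is diagonal: diag(L_ss, L_tt). Second derivatives: L_ss(0)=12, L_ss(4)=-12; L_tt(-3)=-4.
Local minima occur where both diagonal entries positive: none. Count: 0.

0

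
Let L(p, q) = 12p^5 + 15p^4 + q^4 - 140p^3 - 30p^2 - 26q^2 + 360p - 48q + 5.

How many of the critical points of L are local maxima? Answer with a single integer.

L separates as a function of p plus a function of q, so ∇L=0 decouples.
∂L/∂p = 60(p - 2)(p - 1)(p + 1)(p + 3) = 0 at p ∈ {-3, -1, 1, 2}; ∂L/∂q = 4(q - 4)(q + 1)(q + 3) = 0 at q ∈ {-3, -1, 4}.
The Hessian is diagonal: diag(L_pp, L_qq). Second derivatives: L_pp(-3)=-2400, L_pp(-1)=720, L_pp(1)=-480, L_pp(2)=900; L_qq(-3)=56, L_qq(-1)=-40, L_qq(4)=140.
Local maxima occur where both diagonal entries negative: (-3, -1), (1, -1). Count: 2.

2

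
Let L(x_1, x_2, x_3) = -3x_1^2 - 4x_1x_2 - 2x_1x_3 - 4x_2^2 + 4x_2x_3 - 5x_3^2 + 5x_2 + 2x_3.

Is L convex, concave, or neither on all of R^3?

L is quadratic, so its Hessian is the constant matrix H = [[-6, -4, -2], [-4, -8, 4], [-2, 4, -10]].
Leading principal minors: -6, 32, -128.
Signs alternate −, +, − ⇒ H ≺ 0 ⇒ concave.

concave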